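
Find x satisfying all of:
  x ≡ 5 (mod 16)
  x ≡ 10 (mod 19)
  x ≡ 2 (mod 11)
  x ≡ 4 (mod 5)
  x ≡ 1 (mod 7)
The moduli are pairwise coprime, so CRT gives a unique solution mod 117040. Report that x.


Product of moduli M = 16 · 19 · 11 · 5 · 7 = 117040.
Merge one congruence at a time:
  Start: x ≡ 5 (mod 16).
  Combine with x ≡ 10 (mod 19); new modulus lcm = 304.
    Write x = 5 + 16·t and substitute into x ≡ 10 (mod 19): 16·t ≡ 10 − 5 = 5 (mod 19).
    The inverse of 16 mod 19 is 6 (since 16·6 = 96 = 5·19 + 1), so t ≡ 6·5 = 30 ≡ 11 (mod 19).
    Then x = 5 + 16·11 = 181, valid modulo lcm(16, 19) = 304: x ≡ 181 (mod 304).
  Combine with x ≡ 2 (mod 11); new modulus lcm = 3344.
    Write x = 181 + 304·t and substitute into x ≡ 2 (mod 11): 304·t ≡ 2 − 181 = -179 (mod 11).
    Reduce coefficients mod 11: 7·t ≡ 8 (mod 11).
    The inverse of 7 mod 11 is 8 (since 7·8 = 56 = 5·11 + 1), so t ≡ 8·8 = 64 ≡ 9 (mod 11).
    Then x = 181 + 304·9 = 2917, valid modulo lcm(304, 11) = 3344: x ≡ 2917 (mod 3344).
  Combine with x ≡ 4 (mod 5); new modulus lcm = 16720.
    Write x = 2917 + 3344·t and substitute into x ≡ 4 (mod 5): 3344·t ≡ 4 − 2917 = -2913 (mod 5).
    Reduce coefficients mod 5: 4·t ≡ 2 (mod 5).
    The inverse of 4 mod 5 is 4 (since 4·4 = 16 = 3·5 + 1), so t ≡ 4·2 = 8 ≡ 3 (mod 5).
    Then x = 2917 + 3344·3 = 12949, valid modulo lcm(3344, 5) = 16720: x ≡ 12949 (mod 16720).
  Combine with x ≡ 1 (mod 7); new modulus lcm = 117040.
    Write x = 12949 + 16720·t and substitute into x ≡ 1 (mod 7): 16720·t ≡ 1 − 12949 = -12948 (mod 7).
    Reduce coefficients mod 7: 4·t ≡ 2 (mod 7).
    The inverse of 4 mod 7 is 2 (since 4·2 = 8 = 1·7 + 1), so t ≡ 2·2 = 4 ≡ 4 (mod 7).
    Then x = 12949 + 16720·4 = 79829, valid modulo lcm(16720, 7) = 117040: x ≡ 79829 (mod 117040).
Verify against each original: 79829 mod 16 = 5, 79829 mod 19 = 10, 79829 mod 11 = 2, 79829 mod 5 = 4, 79829 mod 7 = 1.

x ≡ 79829 (mod 117040).


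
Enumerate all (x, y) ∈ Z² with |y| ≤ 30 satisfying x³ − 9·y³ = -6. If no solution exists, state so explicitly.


The equation is x³ - 9y³ = -6. For fixed y, x³ = 9·y³ − 6, so a solution requires the RHS to be a perfect cube.
Strategy: iterate y from -30 to 30, compute RHS = 9·y³ − 6, and check whether it is a (positive or negative) perfect cube.
Check small values of y:
  y = 0: RHS = -6 is not a perfect cube.
  y = 1: RHS = 3 is not a perfect cube.
  y = -1: RHS = -15 is not a perfect cube.
  y = 2: RHS = 66 is not a perfect cube.
  y = -2: RHS = -78 is not a perfect cube.
  y = 3: RHS = 237 is not a perfect cube.
  y = -3: RHS = -249 is not a perfect cube.
Continuing the search up to |y| = 30 finds no solutions either.
No (x, y) in the scanned range satisfies the equation.

No integer solutions with |y| ≤ 30.


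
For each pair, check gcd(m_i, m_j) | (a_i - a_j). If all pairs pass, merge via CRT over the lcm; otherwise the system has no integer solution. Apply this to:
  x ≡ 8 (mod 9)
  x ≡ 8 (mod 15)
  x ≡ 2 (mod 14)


Moduli 9, 15, 14 are not pairwise coprime, so CRT works modulo lcm(m_i) when all pairwise compatibility conditions hold.
Pairwise compatibility: gcd(m_i, m_j) must divide a_i - a_j for every pair.
Merge one congruence at a time:
  Start: x ≡ 8 (mod 9).
  Combine with x ≡ 8 (mod 15): gcd(9, 15) = 3; 8 - 8 = 0, which IS divisible by 3, so compatible.
    Write x = 8 + 9·t and substitute into x ≡ 8 (mod 15): 9·t ≡ 8 − 8 = 0 (mod 15).
    Divide the congruence (and modulus) by g = 3: 3·t ≡ 0 (mod 5).
    The inverse of 3 mod 5 is 2 (since 3·2 = 6 = 1·5 + 1), so t ≡ 2·0 = 0 ≡ 0 (mod 5).
    Then x = 8 + 9·0 = 8, valid modulo lcm(9, 15) = 45: x ≡ 8 (mod 45).
  Combine with x ≡ 2 (mod 14): gcd(45, 14) = 1; 2 - 8 = -6, which IS divisible by 1, so compatible.
    Write x = 8 + 45·t and substitute into x ≡ 2 (mod 14): 45·t ≡ 2 − 8 = -6 (mod 14).
    Reduce coefficients mod 14: 3·t ≡ 8 (mod 14).
    The inverse of 3 mod 14 is 5 (since 3·5 = 15 = 1·14 + 1), so t ≡ 5·8 = 40 ≡ 12 (mod 14).
    Then x = 8 + 45·12 = 548, valid modulo lcm(45, 14) = 630: x ≡ 548 (mod 630).
Verify: 548 mod 9 = 8, 548 mod 15 = 8, 548 mod 14 = 2.

x ≡ 548 (mod 630).


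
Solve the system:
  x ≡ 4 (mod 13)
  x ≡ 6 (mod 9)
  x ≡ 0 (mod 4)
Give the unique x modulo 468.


Moduli 13, 9, 4 are pairwise coprime; by CRT there is a unique solution modulo M = 13 · 9 · 4 = 468.
Solve pairwise, accumulating the modulus:
  Start with x ≡ 4 (mod 13).
  Combine with x ≡ 6 (mod 9): since gcd(13, 9) = 1, we get a unique residue mod 117.
    Write x = 4 + 13·t and substitute into x ≡ 6 (mod 9): 13·t ≡ 6 − 4 = 2 (mod 9).
    Reduce coefficients mod 9: 4·t ≡ 2 (mod 9).
    The inverse of 4 mod 9 is 7 (since 4·7 = 28 = 3·9 + 1), so t ≡ 7·2 = 14 ≡ 5 (mod 9).
    Then x = 4 + 13·5 = 69, valid modulo lcm(13, 9) = 117: x ≡ 69 (mod 117).
  Combine with x ≡ 0 (mod 4): since gcd(117, 4) = 1, we get a unique residue mod 468.
    Write x = 69 + 117·t and substitute into x ≡ 0 (mod 4): 117·t ≡ 0 − 69 = -69 (mod 4).
    Reduce coefficients mod 4: 1·t ≡ 3 (mod 4).
    So t ≡ 3 (mod 4).
    Then x = 69 + 117·3 = 420, valid modulo lcm(117, 4) = 468: x ≡ 420 (mod 468).
Verify: 420 mod 13 = 4 ✓, 420 mod 9 = 6 ✓, 420 mod 4 = 0 ✓.

x ≡ 420 (mod 468).


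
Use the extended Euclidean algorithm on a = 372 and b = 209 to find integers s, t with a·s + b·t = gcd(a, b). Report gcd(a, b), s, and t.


Euclidean algorithm on (372, 209) — divide until remainder is 0:
  372 = 1 · 209 + 163
  209 = 1 · 163 + 46
  163 = 3 · 46 + 25
  46 = 1 · 25 + 21
  25 = 1 · 21 + 4
  21 = 5 · 4 + 1
  4 = 4 · 1 + 0
gcd(372, 209) = 1.
Track Bezout coefficients alongside the remainders: start with r₀ = 372 = a·1 + b·0 (s = 1, t = 0) and r₁ = 209 = a·0 + b·1 (s = 0, t = 1); each new remainder r_{k+1} = r_{k-1} − q_k·r_k inherits s_{k+1} = s_{k-1} − q_k·s_k, t_{k+1} = t_{k-1} − q_k·t_k, so r_k = a·s_k + b·t_k at every step:
  q = 1: r = 163, s = 1 − 1·0 = 1, t = 0 − 1·1 = -1  (check: 372·1 + 209·(-1) = 163)
  q = 1: r = 46, s = 0 − 1·1 = -1, t = 1 − 1·(-1) = 2  (check: 372·(-1) + 209·2 = 46)
  q = 3: r = 25, s = 1 − 3·(-1) = 4, t = -1 − 3·2 = -7  (check: 372·4 + 209·(-7) = 25)
  q = 1: r = 21, s = -1 − 1·4 = -5, t = 2 − 1·(-7) = 9  (check: 372·(-5) + 209·9 = 21)
  q = 1: r = 4, s = 4 − 1·(-5) = 9, t = -7 − 1·9 = -16  (check: 372·9 + 209·(-16) = 4)
  q = 5: r = 1, s = -5 − 5·9 = -50, t = 9 − 5·(-16) = 89  (check: 372·(-50) + 209·89 = 1)
The row with r = 1 (the gcd) gives the Bezout coefficients s = -50, t = 89.
Result: 372 · (-50) + 209 · (89) = 1.

gcd(372, 209) = 1; s = -50, t = 89 (check: 372·(-50) + 209·89 = 1).


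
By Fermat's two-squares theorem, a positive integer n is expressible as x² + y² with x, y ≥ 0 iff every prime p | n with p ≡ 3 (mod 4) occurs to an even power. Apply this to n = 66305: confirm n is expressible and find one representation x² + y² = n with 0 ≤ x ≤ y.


Step 1: Factor n = 66305 = 5 · 89 · 149.
Step 2: Check the mod-4 condition on each prime factor: 5 ≡ 1 (mod 4), exponent 1; 89 ≡ 1 (mod 4), exponent 1; 149 ≡ 1 (mod 4), exponent 1.
All primes ≡ 3 (mod 4) appear to even exponent (or don't appear), so by the two-squares theorem n IS expressible as a sum of two squares.
Step 3: Build a representation. Here n = 5 · 89 · 149 is a product of primes ≡ 1 (mod 4). Each prime p ≡ 1 (mod 4) is itself a sum of two squares; find a² by testing p − a² for a perfect square:
  5: 5 − 1² = 4 = 2² ⇒ 5 = 1² + 2².
  89: 89 − 1² = 88, 89 − 2² = 85, 89 − 3² = 80, 89 − 4² = 73, 89 − 5² = 64 = 8² ⇒ 89 = 5² + 8².
  149: 149 − 1² = 148, 149 − 2² = 145, 149 − 3² = 140, 149 − 4² = 133, 149 − 5² = 124, 149 − 6² = 113, 149 − 7² = 100 = 10² ⇒ 149 = 7² + 10².
  Combine using the Brahmagupta–Fibonacci identity (a² + b²)(c² + d²) = (ac − bd)² + (ad + bc)² = (ac + bd)² + (ad − bc)²:
  5 · 89 = 445: from (1² + 2²)(5² + 8²), take (1·5 − 2·8, 1·8 + 2·5) = (5 − 16, 8 + 10) = (-11, 18); dropping signs (only squares matter) gives (11, 18); check 11² + 18² = 121 + 324 = 445 ✓.
  445 · 149 = 66305: from (11² + 18²)(7² + 10²), take (11·7 − 18·10, 11·10 + 18·7) = (77 − 180, 110 + 126) = (-103, 236); dropping signs (only squares matter) gives (103, 236); check 103² + 236² = 10609 + 55696 = 66305 ✓.
Step 4: Order so x ≤ y and verify: 103² + 236² = 10609 + 55696 = 66305 = n. ✓

n = 66305 = 103² + 236² (one valid representation with x ≤ y).


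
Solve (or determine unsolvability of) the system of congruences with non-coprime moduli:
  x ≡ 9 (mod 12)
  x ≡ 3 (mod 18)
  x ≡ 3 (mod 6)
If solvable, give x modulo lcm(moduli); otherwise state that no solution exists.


Moduli 12, 18, 6 are not pairwise coprime, so CRT works modulo lcm(m_i) when all pairwise compatibility conditions hold.
Pairwise compatibility: gcd(m_i, m_j) must divide a_i - a_j for every pair.
Merge one congruence at a time:
  Start: x ≡ 9 (mod 12).
  Combine with x ≡ 3 (mod 18): gcd(12, 18) = 6; 3 - 9 = -6, which IS divisible by 6, so compatible.
    Write x = 9 + 12·t and substitute into x ≡ 3 (mod 18): 12·t ≡ 3 − 9 = -6 (mod 18).
    Divide the congruence (and modulus) by g = 6: 2·t ≡ -1 (mod 3).
    Reduce coefficients mod 3: 2·t ≡ 2 (mod 3).
    The inverse of 2 mod 3 is 2 (since 2·2 = 4 = 1·3 + 1), so t ≡ 2·2 = 4 ≡ 1 (mod 3).
    Then x = 9 + 12·1 = 21, valid modulo lcm(12, 18) = 36: x ≡ 21 (mod 36).
  Combine with x ≡ 3 (mod 6): gcd(36, 6) = 6; 3 - 21 = -18, which IS divisible by 6, so compatible.
    Write x = 21 + 36·t and substitute into x ≡ 3 (mod 6): 36·t ≡ 3 − 21 = -18 (mod 6).
    Divide the congruence (and modulus) by g = 6: 6·t ≡ -3 (mod 1).
    Modulo 1 every t works; take t = 0.
    Then x = 21 + 36·0 = 21, valid modulo lcm(36, 6) = 36: x ≡ 21 (mod 36).
Verify: 21 mod 12 = 9, 21 mod 18 = 3, 21 mod 6 = 3.

x ≡ 21 (mod 36).


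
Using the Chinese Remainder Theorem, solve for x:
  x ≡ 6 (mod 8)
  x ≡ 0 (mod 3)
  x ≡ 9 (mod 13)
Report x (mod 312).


Moduli 8, 3, 13 are pairwise coprime; by CRT there is a unique solution modulo M = 8 · 3 · 13 = 312.
Solve pairwise, accumulating the modulus:
  Start with x ≡ 6 (mod 8).
  Combine with x ≡ 0 (mod 3): since gcd(8, 3) = 1, we get a unique residue mod 24.
    Write x = 6 + 8·t and substitute into x ≡ 0 (mod 3): 8·t ≡ 0 − 6 = -6 (mod 3).
    Reduce coefficients mod 3: 2·t ≡ 0 (mod 3).
    The inverse of 2 mod 3 is 2 (since 2·2 = 4 = 1·3 + 1), so t ≡ 2·0 = 0 ≡ 0 (mod 3).
    Then x = 6 + 8·0 = 6, valid modulo lcm(8, 3) = 24: x ≡ 6 (mod 24).
  Combine with x ≡ 9 (mod 13): since gcd(24, 13) = 1, we get a unique residue mod 312.
    Write x = 6 + 24·t and substitute into x ≡ 9 (mod 13): 24·t ≡ 9 − 6 = 3 (mod 13).
    Reduce coefficients mod 13: 11·t ≡ 3 (mod 13).
    The inverse of 11 mod 13 is 6 (since 11·6 = 66 = 5·13 + 1), so t ≡ 6·3 = 18 ≡ 5 (mod 13).
    Then x = 6 + 24·5 = 126, valid modulo lcm(24, 13) = 312: x ≡ 126 (mod 312).
Verify: 126 mod 8 = 6 ✓, 126 mod 3 = 0 ✓, 126 mod 13 = 9 ✓.

x ≡ 126 (mod 312).


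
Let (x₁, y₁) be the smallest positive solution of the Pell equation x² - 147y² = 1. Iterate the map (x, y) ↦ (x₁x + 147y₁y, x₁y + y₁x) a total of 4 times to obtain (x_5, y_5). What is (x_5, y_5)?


Step 1: Find the fundamental solution (x₁, y₁) of x² - 147y² = 1.
  Expand √147 as a continued fraction. a₀ = ⌊√147⌋ = 12; iterate m_{k+1} = d_k·a_k − m_k, d_{k+1} = (147 − m_{k+1}²)/d_k, a_{k+1} = ⌊(a₀ + m_{k+1})/d_{k+1}⌋ (starting m₀ = 0, d₀ = 1), with convergents p_k = a_k·p_{k-1} + p_{k-2}, q_k = a_k·q_{k-1} + q_{k-2} (p₋₁ = 1, q₋₁ = 0):
  k = 0: a₀ = 12; p₀/q₀ = 12/1; p₀² − 147·q₀² = 144 − 147 = -3.
  k = 1: m = 12, d = 3, a = ⌊(12 + 12)/3⌋ = 8; p/q = (8·12 + 1)/(8·1 + 0) = 97/8; p² − 147·q² = 9409 − 9408 = 1.
  The first convergent with p² − 147·q² = 1 gives the fundamental solution (x₁, y₁) = (97, 8).
Step 2: Apply the recurrence (x_{n+1}, y_{n+1}) = (x₁x_n + 147y₁y_n, x₁y_n + y₁x_n) repeatedly.
  From (x_1, y_1) = (97, 8): x_2 = 97·97 + 147·8·8 = 18817; y_2 = 97·8 + 8·97 = 1552.
  From (x_2, y_2) = (18817, 1552): x_3 = 97·18817 + 147·8·1552 = 3650401; y_3 = 97·1552 + 8·18817 = 301080.
  From (x_3, y_3) = (3650401, 301080): x_4 = 97·3650401 + 147·8·301080 = 708158977; y_4 = 97·301080 + 8·3650401 = 58407968.
  From (x_4, y_4) = (708158977, 58407968): x_5 = 97·708158977 + 147·8·58407968 = 137379191137; y_5 = 97·58407968 + 8·708158977 = 11330844712.
Step 3: Verify x_5² - 147·y_5² = 18873042157456379352769 - 18873042157456379352768 = 1 (should be 1). ✓

(x_1, y_1) = (97, 8); (x_5, y_5) = (137379191137, 11330844712).


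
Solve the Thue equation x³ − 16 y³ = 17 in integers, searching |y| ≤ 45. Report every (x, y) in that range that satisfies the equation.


The equation is x³ - 16y³ = 17. For fixed y, x³ = 16·y³ + 17, so a solution requires the RHS to be a perfect cube.
Strategy: iterate y from -45 to 45, compute RHS = 16·y³ + 17, and check whether it is a (positive or negative) perfect cube.
Check small values of y:
  y = 0: RHS = 17 is not a perfect cube.
  y = 1: RHS = 33 is not a perfect cube.
  y = -1: RHS = 1 = (1)³ ⇒ x = 1 works.
  y = 2: RHS = 145 is not a perfect cube.
  y = -2: RHS = -111 is not a perfect cube.
  y = 3: RHS = 449 is not a perfect cube.
  y = -3: RHS = -415 is not a perfect cube.
Continuing the search up to |y| = 45 finds no further solutions beyond those listed.
Collected solutions: (1, -1).

Solutions (with |y| ≤ 45): (1, -1).


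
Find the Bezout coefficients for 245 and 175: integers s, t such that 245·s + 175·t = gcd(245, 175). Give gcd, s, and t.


Euclidean algorithm on (245, 175) — divide until remainder is 0:
  245 = 1 · 175 + 70
  175 = 2 · 70 + 35
  70 = 2 · 35 + 0
gcd(245, 175) = 35.
Track Bezout coefficients alongside the remainders: start with r₀ = 245 = a·1 + b·0 (s = 1, t = 0) and r₁ = 175 = a·0 + b·1 (s = 0, t = 1); each new remainder r_{k+1} = r_{k-1} − q_k·r_k inherits s_{k+1} = s_{k-1} − q_k·s_k, t_{k+1} = t_{k-1} − q_k·t_k, so r_k = a·s_k + b·t_k at every step:
  q = 1: r = 70, s = 1 − 1·0 = 1, t = 0 − 1·1 = -1  (check: 245·1 + 175·(-1) = 70)
  q = 2: r = 35, s = 0 − 2·1 = -2, t = 1 − 2·(-1) = 3  (check: 245·(-2) + 175·3 = 35)
The row with r = 35 (the gcd) gives the Bezout coefficients s = -2, t = 3.
Result: 245 · (-2) + 175 · (3) = 35.

gcd(245, 175) = 35; s = -2, t = 3 (check: 245·(-2) + 175·3 = 35).


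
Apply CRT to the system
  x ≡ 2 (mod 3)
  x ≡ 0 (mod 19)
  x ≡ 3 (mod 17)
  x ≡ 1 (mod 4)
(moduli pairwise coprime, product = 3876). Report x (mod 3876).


Product of moduli M = 3 · 19 · 17 · 4 = 3876.
Merge one congruence at a time:
  Start: x ≡ 2 (mod 3).
  Combine with x ≡ 0 (mod 19); new modulus lcm = 57.
    Write x = 2 + 3·t and substitute into x ≡ 0 (mod 19): 3·t ≡ 0 − 2 = -2 (mod 19).
    Reduce coefficients mod 19: 3·t ≡ 17 (mod 19).
    The inverse of 3 mod 19 is 13 (since 3·13 = 39 = 2·19 + 1), so t ≡ 13·17 = 221 ≡ 12 (mod 19).
    Then x = 2 + 3·12 = 38, valid modulo lcm(3, 19) = 57: x ≡ 38 (mod 57).
  Combine with x ≡ 3 (mod 17); new modulus lcm = 969.
    Write x = 38 + 57·t and substitute into x ≡ 3 (mod 17): 57·t ≡ 3 − 38 = -35 (mod 17).
    Reduce coefficients mod 17: 6·t ≡ 16 (mod 17).
    The inverse of 6 mod 17 is 3 (since 6·3 = 18 = 1·17 + 1), so t ≡ 3·16 = 48 ≡ 14 (mod 17).
    Then x = 38 + 57·14 = 836, valid modulo lcm(57, 17) = 969: x ≡ 836 (mod 969).
  Combine with x ≡ 1 (mod 4); new modulus lcm = 3876.
    Write x = 836 + 969·t and substitute into x ≡ 1 (mod 4): 969·t ≡ 1 − 836 = -835 (mod 4).
    Reduce coefficients mod 4: 1·t ≡ 1 (mod 4).
    So t ≡ 1 (mod 4).
    Then x = 836 + 969·1 = 1805, valid modulo lcm(969, 4) = 3876: x ≡ 1805 (mod 3876).
Verify against each original: 1805 mod 3 = 2, 1805 mod 19 = 0, 1805 mod 17 = 3, 1805 mod 4 = 1.

x ≡ 1805 (mod 3876).


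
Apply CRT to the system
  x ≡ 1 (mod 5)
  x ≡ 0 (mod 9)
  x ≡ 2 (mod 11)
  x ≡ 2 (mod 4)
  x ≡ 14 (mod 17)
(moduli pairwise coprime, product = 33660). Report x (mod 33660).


Product of moduli M = 5 · 9 · 11 · 4 · 17 = 33660.
Merge one congruence at a time:
  Start: x ≡ 1 (mod 5).
  Combine with x ≡ 0 (mod 9); new modulus lcm = 45.
    Write x = 1 + 5·t and substitute into x ≡ 0 (mod 9): 5·t ≡ 0 − 1 = -1 (mod 9).
    Reduce coefficients mod 9: 5·t ≡ 8 (mod 9).
    The inverse of 5 mod 9 is 2 (since 5·2 = 10 = 1·9 + 1), so t ≡ 2·8 = 16 ≡ 7 (mod 9).
    Then x = 1 + 5·7 = 36, valid modulo lcm(5, 9) = 45: x ≡ 36 (mod 45).
  Combine with x ≡ 2 (mod 11); new modulus lcm = 495.
    Write x = 36 + 45·t and substitute into x ≡ 2 (mod 11): 45·t ≡ 2 − 36 = -34 (mod 11).
    Reduce coefficients mod 11: 1·t ≡ 10 (mod 11).
    So t ≡ 10 (mod 11).
    Then x = 36 + 45·10 = 486, valid modulo lcm(45, 11) = 495: x ≡ 486 (mod 495).
  Combine with x ≡ 2 (mod 4); new modulus lcm = 1980.
    Write x = 486 + 495·t and substitute into x ≡ 2 (mod 4): 495·t ≡ 2 − 486 = -484 (mod 4).
    Reduce coefficients mod 4: 3·t ≡ 0 (mod 4).
    The inverse of 3 mod 4 is 3 (since 3·3 = 9 = 2·4 + 1), so t ≡ 3·0 = 0 ≡ 0 (mod 4).
    Then x = 486 + 495·0 = 486, valid modulo lcm(495, 4) = 1980: x ≡ 486 (mod 1980).
  Combine with x ≡ 14 (mod 17); new modulus lcm = 33660.
    Write x = 486 + 1980·t and substitute into x ≡ 14 (mod 17): 1980·t ≡ 14 − 486 = -472 (mod 17).
    Reduce coefficients mod 17: 8·t ≡ 4 (mod 17).
    The inverse of 8 mod 17 is 15 (since 8·15 = 120 = 7·17 + 1), so t ≡ 15·4 = 60 ≡ 9 (mod 17).
    Then x = 486 + 1980·9 = 18306, valid modulo lcm(1980, 17) = 33660: x ≡ 18306 (mod 33660).
Verify against each original: 18306 mod 5 = 1, 18306 mod 9 = 0, 18306 mod 11 = 2, 18306 mod 4 = 2, 18306 mod 17 = 14.

x ≡ 18306 (mod 33660).


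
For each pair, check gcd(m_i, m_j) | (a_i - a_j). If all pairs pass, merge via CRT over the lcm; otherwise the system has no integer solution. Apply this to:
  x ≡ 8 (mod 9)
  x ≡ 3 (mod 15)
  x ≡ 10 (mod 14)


Moduli 9, 15, 14 are not pairwise coprime, so CRT works modulo lcm(m_i) when all pairwise compatibility conditions hold.
Pairwise compatibility: gcd(m_i, m_j) must divide a_i - a_j for every pair.
Merge one congruence at a time:
  Start: x ≡ 8 (mod 9).
  Combine with x ≡ 3 (mod 15): gcd(9, 15) = 3, and 3 - 8 = -5 is NOT divisible by 3.
    ⇒ system is inconsistent (no integer solution).

No solution (the system is inconsistent).


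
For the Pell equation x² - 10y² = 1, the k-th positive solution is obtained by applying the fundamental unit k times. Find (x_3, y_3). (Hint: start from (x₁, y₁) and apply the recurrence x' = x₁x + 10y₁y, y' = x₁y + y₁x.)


Step 1: Find the fundamental solution (x₁, y₁) of x² - 10y² = 1.
  Expand √10 as a continued fraction. a₀ = ⌊√10⌋ = 3; iterate m_{k+1} = d_k·a_k − m_k, d_{k+1} = (10 − m_{k+1}²)/d_k, a_{k+1} = ⌊(a₀ + m_{k+1})/d_{k+1}⌋ (starting m₀ = 0, d₀ = 1), with convergents p_k = a_k·p_{k-1} + p_{k-2}, q_k = a_k·q_{k-1} + q_{k-2} (p₋₁ = 1, q₋₁ = 0):
  k = 0: a₀ = 3; p₀/q₀ = 3/1; p₀² − 10·q₀² = 9 − 10 = -1.
  k = 1: m = 3, d = 1, a = ⌊(3 + 3)/1⌋ = 6; p/q = (6·3 + 1)/(6·1 + 0) = 19/6; p² − 10·q² = 361 − 360 = 1.
  The first convergent with p² − 10·q² = 1 gives the fundamental solution (x₁, y₁) = (19, 6).
Step 2: Apply the recurrence (x_{n+1}, y_{n+1}) = (x₁x_n + 10y₁y_n, x₁y_n + y₁x_n) repeatedly.
  From (x_1, y_1) = (19, 6): x_2 = 19·19 + 10·6·6 = 721; y_2 = 19·6 + 6·19 = 228.
  From (x_2, y_2) = (721, 228): x_3 = 19·721 + 10·6·228 = 27379; y_3 = 19·228 + 6·721 = 8658.
Step 3: Verify x_3² - 10·y_3² = 749609641 - 749609640 = 1 (should be 1). ✓

(x_1, y_1) = (19, 6); (x_3, y_3) = (27379, 8658).


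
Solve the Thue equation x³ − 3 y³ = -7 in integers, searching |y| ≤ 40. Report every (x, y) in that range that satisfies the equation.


The equation is x³ - 3y³ = -7. For fixed y, x³ = 3·y³ − 7, so a solution requires the RHS to be a perfect cube.
Strategy: iterate y from -40 to 40, compute RHS = 3·y³ − 7, and check whether it is a (positive or negative) perfect cube.
Check small values of y:
  y = 0: RHS = -7 is not a perfect cube.
  y = 1: RHS = -4 is not a perfect cube.
  y = -1: RHS = -10 is not a perfect cube.
  y = 2: RHS = 17 is not a perfect cube.
  y = -2: RHS = -31 is not a perfect cube.
  y = 3: RHS = 74 is not a perfect cube.
  y = -3: RHS = -88 is not a perfect cube.
Continuing the search up to |y| = 40 finds no solutions either.
No (x, y) in the scanned range satisfies the equation.

No integer solutions with |y| ≤ 40.


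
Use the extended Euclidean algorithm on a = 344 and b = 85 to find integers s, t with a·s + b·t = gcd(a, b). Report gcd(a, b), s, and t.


Euclidean algorithm on (344, 85) — divide until remainder is 0:
  344 = 4 · 85 + 4
  85 = 21 · 4 + 1
  4 = 4 · 1 + 0
gcd(344, 85) = 1.
Track Bezout coefficients alongside the remainders: start with r₀ = 344 = a·1 + b·0 (s = 1, t = 0) and r₁ = 85 = a·0 + b·1 (s = 0, t = 1); each new remainder r_{k+1} = r_{k-1} − q_k·r_k inherits s_{k+1} = s_{k-1} − q_k·s_k, t_{k+1} = t_{k-1} − q_k·t_k, so r_k = a·s_k + b·t_k at every step:
  q = 4: r = 4, s = 1 − 4·0 = 1, t = 0 − 4·1 = -4  (check: 344·1 + 85·(-4) = 4)
  q = 21: r = 1, s = 0 − 21·1 = -21, t = 1 − 21·(-4) = 85  (check: 344·(-21) + 85·85 = 1)
The row with r = 1 (the gcd) gives the Bezout coefficients s = -21, t = 85.
Result: 344 · (-21) + 85 · (85) = 1.

gcd(344, 85) = 1; s = -21, t = 85 (check: 344·(-21) + 85·85 = 1).


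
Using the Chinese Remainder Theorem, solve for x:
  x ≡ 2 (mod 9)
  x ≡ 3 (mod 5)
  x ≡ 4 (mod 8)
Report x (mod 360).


Moduli 9, 5, 8 are pairwise coprime; by CRT there is a unique solution modulo M = 9 · 5 · 8 = 360.
Solve pairwise, accumulating the modulus:
  Start with x ≡ 2 (mod 9).
  Combine with x ≡ 3 (mod 5): since gcd(9, 5) = 1, we get a unique residue mod 45.
    Write x = 2 + 9·t and substitute into x ≡ 3 (mod 5): 9·t ≡ 3 − 2 = 1 (mod 5).
    Reduce coefficients mod 5: 4·t ≡ 1 (mod 5).
    The inverse of 4 mod 5 is 4 (since 4·4 = 16 = 3·5 + 1), so t ≡ 4·1 = 4 ≡ 4 (mod 5).
    Then x = 2 + 9·4 = 38, valid modulo lcm(9, 5) = 45: x ≡ 38 (mod 45).
  Combine with x ≡ 4 (mod 8): since gcd(45, 8) = 1, we get a unique residue mod 360.
    Write x = 38 + 45·t and substitute into x ≡ 4 (mod 8): 45·t ≡ 4 − 38 = -34 (mod 8).
    Reduce coefficients mod 8: 5·t ≡ 6 (mod 8).
    The inverse of 5 mod 8 is 5 (since 5·5 = 25 = 3·8 + 1), so t ≡ 5·6 = 30 ≡ 6 (mod 8).
    Then x = 38 + 45·6 = 308, valid modulo lcm(45, 8) = 360: x ≡ 308 (mod 360).
Verify: 308 mod 9 = 2 ✓, 308 mod 5 = 3 ✓, 308 mod 8 = 4 ✓.

x ≡ 308 (mod 360).


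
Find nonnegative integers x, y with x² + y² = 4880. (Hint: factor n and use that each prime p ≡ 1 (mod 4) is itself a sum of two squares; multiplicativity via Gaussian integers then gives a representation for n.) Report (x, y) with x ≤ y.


Step 1: Factor n = 4880 = 2^4 · 5 · 61.
Step 2: Check the mod-4 condition on each prime factor: 2 = 2 (special); 5 ≡ 1 (mod 4), exponent 1; 61 ≡ 1 (mod 4), exponent 1.
All primes ≡ 3 (mod 4) appear to even exponent (or don't appear), so by the two-squares theorem n IS expressible as a sum of two squares.
Step 3: Build a representation. Group n = k² · m with k = 4 and m = 5 · 61 = 305 (a product of primes ≡ 1 (mod 4)); a representation of m scales to one of n via (k·x)² + (k·y)² = k²(x² + y²). Each prime p ≡ 1 (mod 4) is itself a sum of two squares; find a² by testing p − a² for a perfect square:
  5: 5 − 1² = 4 = 2² ⇒ 5 = 1² + 2².
  61: 61 − 1² = 60, 61 − 2² = 57, 61 − 3² = 52, 61 − 4² = 45, 61 − 5² = 36 = 6² ⇒ 61 = 5² + 6².
  Combine using the Brahmagupta–Fibonacci identity (a² + b²)(c² + d²) = (ac − bd)² + (ad + bc)² = (ac + bd)² + (ad − bc)²:
  5 · 61 = 305: from (1² + 2²)(5² + 6²), take (1·5 − 2·6, 1·6 + 2·5) = (5 − 12, 6 + 10) = (-7, 16); dropping signs (only squares matter) gives (7, 16); check 7² + 16² = 49 + 256 = 305 ✓.
  Scale by k = 4: (4·7, 4·16) = (28, 64).
Step 4: Order so x ≤ y and verify: 28² + 64² = 784 + 4096 = 4880 = n. ✓

n = 4880 = 28² + 64² (one valid representation with x ≤ y).


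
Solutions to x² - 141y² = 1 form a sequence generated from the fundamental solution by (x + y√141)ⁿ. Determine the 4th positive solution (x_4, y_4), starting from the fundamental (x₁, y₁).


Step 1: Find the fundamental solution (x₁, y₁) of x² - 141y² = 1.
  Expand √141 as a continued fraction. a₀ = ⌊√141⌋ = 11; iterate m_{k+1} = d_k·a_k − m_k, d_{k+1} = (141 − m_{k+1}²)/d_k, a_{k+1} = ⌊(a₀ + m_{k+1})/d_{k+1}⌋ (starting m₀ = 0, d₀ = 1), with convergents p_k = a_k·p_{k-1} + p_{k-2}, q_k = a_k·q_{k-1} + q_{k-2} (p₋₁ = 1, q₋₁ = 0):
  k = 0: a₀ = 11; p₀/q₀ = 11/1; p₀² − 141·q₀² = 121 − 141 = -20.
  k = 1: m = 11, d = 20, a = ⌊(11 + 11)/20⌋ = 1; p/q = (1·11 + 1)/(1·1 + 0) = 12/1; p² − 141·q² = 144 − 141 = 3.
  k = 2: m = 9, d = 3, a = ⌊(11 + 9)/3⌋ = 6; p/q = (6·12 + 11)/(6·1 + 1) = 83/7; p² − 141·q² = 6889 − 6909 = -20.
  k = 3: m = 9, d = 20, a = ⌊(11 + 9)/20⌋ = 1; p/q = (1·83 + 12)/(1·7 + 1) = 95/8; p² − 141·q² = 9025 − 9024 = 1.
  The first convergent with p² − 141·q² = 1 gives the fundamental solution (x₁, y₁) = (95, 8).
Step 2: Apply the recurrence (x_{n+1}, y_{n+1}) = (x₁x_n + 141y₁y_n, x₁y_n + y₁x_n) repeatedly.
  From (x_1, y_1) = (95, 8): x_2 = 95·95 + 141·8·8 = 18049; y_2 = 95·8 + 8·95 = 1520.
  From (x_2, y_2) = (18049, 1520): x_3 = 95·18049 + 141·8·1520 = 3429215; y_3 = 95·1520 + 8·18049 = 288792.
  From (x_3, y_3) = (3429215, 288792): x_4 = 95·3429215 + 141·8·288792 = 651532801; y_4 = 95·288792 + 8·3429215 = 54868960.
Step 3: Verify x_4² - 141·y_4² = 424494990778905601 - 424494990778905600 = 1 (should be 1). ✓

(x_1, y_1) = (95, 8); (x_4, y_4) = (651532801, 54868960).


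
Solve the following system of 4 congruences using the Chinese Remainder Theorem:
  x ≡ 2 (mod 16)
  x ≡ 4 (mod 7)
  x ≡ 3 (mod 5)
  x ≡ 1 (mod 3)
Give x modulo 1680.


Product of moduli M = 16 · 7 · 5 · 3 = 1680.
Merge one congruence at a time:
  Start: x ≡ 2 (mod 16).
  Combine with x ≡ 4 (mod 7); new modulus lcm = 112.
    Write x = 2 + 16·t and substitute into x ≡ 4 (mod 7): 16·t ≡ 4 − 2 = 2 (mod 7).
    Reduce coefficients mod 7: 2·t ≡ 2 (mod 7).
    The inverse of 2 mod 7 is 4 (since 2·4 = 8 = 1·7 + 1), so t ≡ 4·2 = 8 ≡ 1 (mod 7).
    Then x = 2 + 16·1 = 18, valid modulo lcm(16, 7) = 112: x ≡ 18 (mod 112).
  Combine with x ≡ 3 (mod 5); new modulus lcm = 560.
    Write x = 18 + 112·t and substitute into x ≡ 3 (mod 5): 112·t ≡ 3 − 18 = -15 (mod 5).
    Reduce coefficients mod 5: 2·t ≡ 0 (mod 5).
    The inverse of 2 mod 5 is 3 (since 2·3 = 6 = 1·5 + 1), so t ≡ 3·0 = 0 ≡ 0 (mod 5).
    Then x = 18 + 112·0 = 18, valid modulo lcm(112, 5) = 560: x ≡ 18 (mod 560).
  Combine with x ≡ 1 (mod 3); new modulus lcm = 1680.
    Write x = 18 + 560·t and substitute into x ≡ 1 (mod 3): 560·t ≡ 1 − 18 = -17 (mod 3).
    Reduce coefficients mod 3: 2·t ≡ 1 (mod 3).
    The inverse of 2 mod 3 is 2 (since 2·2 = 4 = 1·3 + 1), so t ≡ 2·1 = 2 ≡ 2 (mod 3).
    Then x = 18 + 560·2 = 1138, valid modulo lcm(560, 3) = 1680: x ≡ 1138 (mod 1680).
Verify against each original: 1138 mod 16 = 2, 1138 mod 7 = 4, 1138 mod 5 = 3, 1138 mod 3 = 1.

x ≡ 1138 (mod 1680).


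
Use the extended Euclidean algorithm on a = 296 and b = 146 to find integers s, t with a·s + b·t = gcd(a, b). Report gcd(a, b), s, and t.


Euclidean algorithm on (296, 146) — divide until remainder is 0:
  296 = 2 · 146 + 4
  146 = 36 · 4 + 2
  4 = 2 · 2 + 0
gcd(296, 146) = 2.
Track Bezout coefficients alongside the remainders: start with r₀ = 296 = a·1 + b·0 (s = 1, t = 0) and r₁ = 146 = a·0 + b·1 (s = 0, t = 1); each new remainder r_{k+1} = r_{k-1} − q_k·r_k inherits s_{k+1} = s_{k-1} − q_k·s_k, t_{k+1} = t_{k-1} − q_k·t_k, so r_k = a·s_k + b·t_k at every step:
  q = 2: r = 4, s = 1 − 2·0 = 1, t = 0 − 2·1 = -2  (check: 296·1 + 146·(-2) = 4)
  q = 36: r = 2, s = 0 − 36·1 = -36, t = 1 − 36·(-2) = 73  (check: 296·(-36) + 146·73 = 2)
The row with r = 2 (the gcd) gives the Bezout coefficients s = -36, t = 73.
Result: 296 · (-36) + 146 · (73) = 2.

gcd(296, 146) = 2; s = -36, t = 73 (check: 296·(-36) + 146·73 = 2).


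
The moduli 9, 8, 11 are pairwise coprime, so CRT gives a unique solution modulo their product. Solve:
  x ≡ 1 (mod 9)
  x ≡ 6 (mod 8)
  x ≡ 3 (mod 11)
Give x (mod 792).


Moduli 9, 8, 11 are pairwise coprime; by CRT there is a unique solution modulo M = 9 · 8 · 11 = 792.
Solve pairwise, accumulating the modulus:
  Start with x ≡ 1 (mod 9).
  Combine with x ≡ 6 (mod 8): since gcd(9, 8) = 1, we get a unique residue mod 72.
    Write x = 1 + 9·t and substitute into x ≡ 6 (mod 8): 9·t ≡ 6 − 1 = 5 (mod 8).
    Reduce coefficients mod 8: 1·t ≡ 5 (mod 8).
    So t ≡ 5 (mod 8).
    Then x = 1 + 9·5 = 46, valid modulo lcm(9, 8) = 72: x ≡ 46 (mod 72).
  Combine with x ≡ 3 (mod 11): since gcd(72, 11) = 1, we get a unique residue mod 792.
    Write x = 46 + 72·t and substitute into x ≡ 3 (mod 11): 72·t ≡ 3 − 46 = -43 (mod 11).
    Reduce coefficients mod 11: 6·t ≡ 1 (mod 11).
    The inverse of 6 mod 11 is 2 (since 6·2 = 12 = 1·11 + 1), so t ≡ 2·1 = 2 ≡ 2 (mod 11).
    Then x = 46 + 72·2 = 190, valid modulo lcm(72, 11) = 792: x ≡ 190 (mod 792).
Verify: 190 mod 9 = 1 ✓, 190 mod 8 = 6 ✓, 190 mod 11 = 3 ✓.

x ≡ 190 (mod 792).


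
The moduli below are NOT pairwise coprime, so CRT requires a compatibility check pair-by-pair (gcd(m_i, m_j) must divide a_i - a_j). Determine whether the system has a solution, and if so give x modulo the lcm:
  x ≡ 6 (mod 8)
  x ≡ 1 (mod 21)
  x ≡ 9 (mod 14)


Moduli 8, 21, 14 are not pairwise coprime, so CRT works modulo lcm(m_i) when all pairwise compatibility conditions hold.
Pairwise compatibility: gcd(m_i, m_j) must divide a_i - a_j for every pair.
Merge one congruence at a time:
  Start: x ≡ 6 (mod 8).
  Combine with x ≡ 1 (mod 21): gcd(8, 21) = 1; 1 - 6 = -5, which IS divisible by 1, so compatible.
    Write x = 6 + 8·t and substitute into x ≡ 1 (mod 21): 8·t ≡ 1 − 6 = -5 (mod 21).
    Reduce coefficients mod 21: 8·t ≡ 16 (mod 21).
    The inverse of 8 mod 21 is 8 (since 8·8 = 64 = 3·21 + 1), so t ≡ 8·16 = 128 ≡ 2 (mod 21).
    Then x = 6 + 8·2 = 22, valid modulo lcm(8, 21) = 168: x ≡ 22 (mod 168).
  Combine with x ≡ 9 (mod 14): gcd(168, 14) = 14, and 9 - 22 = -13 is NOT divisible by 14.
    ⇒ system is inconsistent (no integer solution).

No solution (the system is inconsistent).


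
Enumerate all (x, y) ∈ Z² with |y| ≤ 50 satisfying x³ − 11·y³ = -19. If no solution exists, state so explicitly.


The equation is x³ - 11y³ = -19. For fixed y, x³ = 11·y³ − 19, so a solution requires the RHS to be a perfect cube.
Strategy: iterate y from -50 to 50, compute RHS = 11·y³ − 19, and check whether it is a (positive or negative) perfect cube.
Check small values of y:
  y = 0: RHS = -19 is not a perfect cube.
  y = 1: RHS = -8 = (-2)³ ⇒ x = -2 works.
  y = -1: RHS = -30 is not a perfect cube.
  y = 2: RHS = 69 is not a perfect cube.
  y = -2: RHS = -107 is not a perfect cube.
  y = 3: RHS = 278 is not a perfect cube.
  y = -3: RHS = -316 is not a perfect cube.
Continuing, at y = 9: RHS = 8000 = (20)³ ⇒ x = 20 works.
Searching the remaining y in |y| ≤ 50 finds no further solutions.
Collected solutions: (-2, 1), (20, 9).

Solutions (with |y| ≤ 50): (-2, 1), (20, 9).


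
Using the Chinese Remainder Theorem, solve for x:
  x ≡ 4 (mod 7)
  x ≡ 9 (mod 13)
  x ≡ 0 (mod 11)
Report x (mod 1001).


Moduli 7, 13, 11 are pairwise coprime; by CRT there is a unique solution modulo M = 7 · 13 · 11 = 1001.
Solve pairwise, accumulating the modulus:
  Start with x ≡ 4 (mod 7).
  Combine with x ≡ 9 (mod 13): since gcd(7, 13) = 1, we get a unique residue mod 91.
    Write x = 4 + 7·t and substitute into x ≡ 9 (mod 13): 7·t ≡ 9 − 4 = 5 (mod 13).
    The inverse of 7 mod 13 is 2 (since 7·2 = 14 = 1·13 + 1), so t ≡ 2·5 = 10 ≡ 10 (mod 13).
    Then x = 4 + 7·10 = 74, valid modulo lcm(7, 13) = 91: x ≡ 74 (mod 91).
  Combine with x ≡ 0 (mod 11): since gcd(91, 11) = 1, we get a unique residue mod 1001.
    Write x = 74 + 91·t and substitute into x ≡ 0 (mod 11): 91·t ≡ 0 − 74 = -74 (mod 11).
    Reduce coefficients mod 11: 3·t ≡ 3 (mod 11).
    The inverse of 3 mod 11 is 4 (since 3·4 = 12 = 1·11 + 1), so t ≡ 4·3 = 12 ≡ 1 (mod 11).
    Then x = 74 + 91·1 = 165, valid modulo lcm(91, 11) = 1001: x ≡ 165 (mod 1001).
Verify: 165 mod 7 = 4 ✓, 165 mod 13 = 9 ✓, 165 mod 11 = 0 ✓.

x ≡ 165 (mod 1001).


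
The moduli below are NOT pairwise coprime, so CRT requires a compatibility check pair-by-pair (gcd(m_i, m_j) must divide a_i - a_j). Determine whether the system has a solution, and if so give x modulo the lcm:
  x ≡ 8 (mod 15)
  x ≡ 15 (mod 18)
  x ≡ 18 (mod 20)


Moduli 15, 18, 20 are not pairwise coprime, so CRT works modulo lcm(m_i) when all pairwise compatibility conditions hold.
Pairwise compatibility: gcd(m_i, m_j) must divide a_i - a_j for every pair.
Merge one congruence at a time:
  Start: x ≡ 8 (mod 15).
  Combine with x ≡ 15 (mod 18): gcd(15, 18) = 3, and 15 - 8 = 7 is NOT divisible by 3.
    ⇒ system is inconsistent (no integer solution).

No solution (the system is inconsistent).


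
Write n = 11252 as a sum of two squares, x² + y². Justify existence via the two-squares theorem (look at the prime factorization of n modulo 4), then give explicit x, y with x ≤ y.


Step 1: Factor n = 11252 = 2^2 · 29 · 97.
Step 2: Check the mod-4 condition on each prime factor: 2 = 2 (special); 29 ≡ 1 (mod 4), exponent 1; 97 ≡ 1 (mod 4), exponent 1.
All primes ≡ 3 (mod 4) appear to even exponent (or don't appear), so by the two-squares theorem n IS expressible as a sum of two squares.
Step 3: Build a representation. Group n = k² · m with k = 2 and m = 29 · 97 = 2813 (a product of primes ≡ 1 (mod 4)); a representation of m scales to one of n via (k·x)² + (k·y)² = k²(x² + y²). Each prime p ≡ 1 (mod 4) is itself a sum of two squares; find a² by testing p − a² for a perfect square:
  29: 29 − 1² = 28, 29 − 2² = 25 = 5² ⇒ 29 = 2² + 5².
  97: 97 − 1² = 96, 97 − 2² = 93, 97 − 3² = 88, 97 − 4² = 81 = 9² ⇒ 97 = 4² + 9².
  Combine using the Brahmagupta–Fibonacci identity (a² + b²)(c² + d²) = (ac − bd)² + (ad + bc)² = (ac + bd)² + (ad − bc)²:
  29 · 97 = 2813: from (2² + 5²)(4² + 9²), take (2·4 − 5·9, 2·9 + 5·4) = (8 − 45, 18 + 20) = (-37, 38); dropping signs (only squares matter) gives (37, 38); check 37² + 38² = 1369 + 1444 = 2813 ✓.
  Scale by k = 2: (2·37, 2·38) = (74, 76).
Step 4: Order so x ≤ y and verify: 74² + 76² = 5476 + 5776 = 11252 = n. ✓

n = 11252 = 74² + 76² (one valid representation with x ≤ y).


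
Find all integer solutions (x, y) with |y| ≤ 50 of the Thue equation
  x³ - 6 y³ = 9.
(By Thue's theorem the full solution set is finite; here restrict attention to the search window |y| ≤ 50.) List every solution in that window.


The equation is x³ - 6y³ = 9. For fixed y, x³ = 6·y³ + 9, so a solution requires the RHS to be a perfect cube.
Strategy: iterate y from -50 to 50, compute RHS = 6·y³ + 9, and check whether it is a (positive or negative) perfect cube.
Check small values of y:
  y = 0: RHS = 9 is not a perfect cube.
  y = 1: RHS = 15 is not a perfect cube.
  y = -1: RHS = 3 is not a perfect cube.
  y = 2: RHS = 57 is not a perfect cube.
  y = -2: RHS = -39 is not a perfect cube.
  y = 3: RHS = 171 is not a perfect cube.
  y = -3: RHS = -153 is not a perfect cube.
Continuing the search up to |y| = 50 finds no solutions either.
No (x, y) in the scanned range satisfies the equation.

No integer solutions with |y| ≤ 50.


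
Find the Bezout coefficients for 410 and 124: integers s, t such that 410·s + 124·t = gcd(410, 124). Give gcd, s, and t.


Euclidean algorithm on (410, 124) — divide until remainder is 0:
  410 = 3 · 124 + 38
  124 = 3 · 38 + 10
  38 = 3 · 10 + 8
  10 = 1 · 8 + 2
  8 = 4 · 2 + 0
gcd(410, 124) = 2.
Track Bezout coefficients alongside the remainders: start with r₀ = 410 = a·1 + b·0 (s = 1, t = 0) and r₁ = 124 = a·0 + b·1 (s = 0, t = 1); each new remainder r_{k+1} = r_{k-1} − q_k·r_k inherits s_{k+1} = s_{k-1} − q_k·s_k, t_{k+1} = t_{k-1} − q_k·t_k, so r_k = a·s_k + b·t_k at every step:
  q = 3: r = 38, s = 1 − 3·0 = 1, t = 0 − 3·1 = -3  (check: 410·1 + 124·(-3) = 38)
  q = 3: r = 10, s = 0 − 3·1 = -3, t = 1 − 3·(-3) = 10  (check: 410·(-3) + 124·10 = 10)
  q = 3: r = 8, s = 1 − 3·(-3) = 10, t = -3 − 3·10 = -33  (check: 410·10 + 124·(-33) = 8)
  q = 1: r = 2, s = -3 − 1·10 = -13, t = 10 − 1·(-33) = 43  (check: 410·(-13) + 124·43 = 2)
The row with r = 2 (the gcd) gives the Bezout coefficients s = -13, t = 43.
Result: 410 · (-13) + 124 · (43) = 2.

gcd(410, 124) = 2; s = -13, t = 43 (check: 410·(-13) + 124·43 = 2).


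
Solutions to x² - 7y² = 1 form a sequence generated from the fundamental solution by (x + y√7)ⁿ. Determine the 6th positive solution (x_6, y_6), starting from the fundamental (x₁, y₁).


Step 1: Find the fundamental solution (x₁, y₁) of x² - 7y² = 1.
  Expand √7 as a continued fraction. a₀ = ⌊√7⌋ = 2; iterate m_{k+1} = d_k·a_k − m_k, d_{k+1} = (7 − m_{k+1}²)/d_k, a_{k+1} = ⌊(a₀ + m_{k+1})/d_{k+1}⌋ (starting m₀ = 0, d₀ = 1), with convergents p_k = a_k·p_{k-1} + p_{k-2}, q_k = a_k·q_{k-1} + q_{k-2} (p₋₁ = 1, q₋₁ = 0):
  k = 0: a₀ = 2; p₀/q₀ = 2/1; p₀² − 7·q₀² = 4 − 7 = -3.
  k = 1: m = 2, d = 3, a = ⌊(2 + 2)/3⌋ = 1; p/q = (1·2 + 1)/(1·1 + 0) = 3/1; p² − 7·q² = 9 − 7 = 2.
  k = 2: m = 1, d = 2, a = ⌊(2 + 1)/2⌋ = 1; p/q = (1·3 + 2)/(1·1 + 1) = 5/2; p² − 7·q² = 25 − 28 = -3.
  k = 3: m = 1, d = 3, a = ⌊(2 + 1)/3⌋ = 1; p/q = (1·5 + 3)/(1·2 + 1) = 8/3; p² − 7·q² = 64 − 63 = 1.
  The first convergent with p² − 7·q² = 1 gives the fundamental solution (x₁, y₁) = (8, 3).
Step 2: Apply the recurrence (x_{n+1}, y_{n+1}) = (x₁x_n + 7y₁y_n, x₁y_n + y₁x_n) repeatedly.
  From (x_1, y_1) = (8, 3): x_2 = 8·8 + 7·3·3 = 127; y_2 = 8·3 + 3·8 = 48.
  From (x_2, y_2) = (127, 48): x_3 = 8·127 + 7·3·48 = 2024; y_3 = 8·48 + 3·127 = 765.
  From (x_3, y_3) = (2024, 765): x_4 = 8·2024 + 7·3·765 = 32257; y_4 = 8·765 + 3·2024 = 12192.
  From (x_4, y_4) = (32257, 12192): x_5 = 8·32257 + 7·3·12192 = 514088; y_5 = 8·12192 + 3·32257 = 194307.
  From (x_5, y_5) = (514088, 194307): x_6 = 8·514088 + 7·3·194307 = 8193151; y_6 = 8·194307 + 3·514088 = 3096720.
Step 3: Verify x_6² - 7·y_6² = 67127723308801 - 67127723308800 = 1 (should be 1). ✓

(x_1, y_1) = (8, 3); (x_6, y_6) = (8193151, 3096720).


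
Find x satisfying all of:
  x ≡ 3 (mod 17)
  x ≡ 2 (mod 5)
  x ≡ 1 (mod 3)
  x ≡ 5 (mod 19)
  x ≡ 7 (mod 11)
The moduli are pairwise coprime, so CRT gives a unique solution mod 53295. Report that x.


Product of moduli M = 17 · 5 · 3 · 19 · 11 = 53295.
Merge one congruence at a time:
  Start: x ≡ 3 (mod 17).
  Combine with x ≡ 2 (mod 5); new modulus lcm = 85.
    Write x = 3 + 17·t and substitute into x ≡ 2 (mod 5): 17·t ≡ 2 − 3 = -1 (mod 5).
    Reduce coefficients mod 5: 2·t ≡ 4 (mod 5).
    The inverse of 2 mod 5 is 3 (since 2·3 = 6 = 1·5 + 1), so t ≡ 3·4 = 12 ≡ 2 (mod 5).
    Then x = 3 + 17·2 = 37, valid modulo lcm(17, 5) = 85: x ≡ 37 (mod 85).
  Combine with x ≡ 1 (mod 3); new modulus lcm = 255.
    Write x = 37 + 85·t and substitute into x ≡ 1 (mod 3): 85·t ≡ 1 − 37 = -36 (mod 3).
    Reduce coefficients mod 3: 1·t ≡ 0 (mod 3).
    So t ≡ 0 (mod 3).
    Then x = 37 + 85·0 = 37, valid modulo lcm(85, 3) = 255: x ≡ 37 (mod 255).
  Combine with x ≡ 5 (mod 19); new modulus lcm = 4845.
    Write x = 37 + 255·t and substitute into x ≡ 5 (mod 19): 255·t ≡ 5 − 37 = -32 (mod 19).
    Reduce coefficients mod 19: 8·t ≡ 6 (mod 19).
    The inverse of 8 mod 19 is 12 (since 8·12 = 96 = 5·19 + 1), so t ≡ 12·6 = 72 ≡ 15 (mod 19).
    Then x = 37 + 255·15 = 3862, valid modulo lcm(255, 19) = 4845: x ≡ 3862 (mod 4845).
  Combine with x ≡ 7 (mod 11); new modulus lcm = 53295.
    Write x = 3862 + 4845·t and substitute into x ≡ 7 (mod 11): 4845·t ≡ 7 − 3862 = -3855 (mod 11).
    Reduce coefficients mod 11: 5·t ≡ 6 (mod 11).
    The inverse of 5 mod 11 is 9 (since 5·9 = 45 = 4·11 + 1), so t ≡ 9·6 = 54 ≡ 10 (mod 11).
    Then x = 3862 + 4845·10 = 52312, valid modulo lcm(4845, 11) = 53295: x ≡ 52312 (mod 53295).
Verify against each original: 52312 mod 17 = 3, 52312 mod 5 = 2, 52312 mod 3 = 1, 52312 mod 19 = 5, 52312 mod 11 = 7.

x ≡ 52312 (mod 53295).
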